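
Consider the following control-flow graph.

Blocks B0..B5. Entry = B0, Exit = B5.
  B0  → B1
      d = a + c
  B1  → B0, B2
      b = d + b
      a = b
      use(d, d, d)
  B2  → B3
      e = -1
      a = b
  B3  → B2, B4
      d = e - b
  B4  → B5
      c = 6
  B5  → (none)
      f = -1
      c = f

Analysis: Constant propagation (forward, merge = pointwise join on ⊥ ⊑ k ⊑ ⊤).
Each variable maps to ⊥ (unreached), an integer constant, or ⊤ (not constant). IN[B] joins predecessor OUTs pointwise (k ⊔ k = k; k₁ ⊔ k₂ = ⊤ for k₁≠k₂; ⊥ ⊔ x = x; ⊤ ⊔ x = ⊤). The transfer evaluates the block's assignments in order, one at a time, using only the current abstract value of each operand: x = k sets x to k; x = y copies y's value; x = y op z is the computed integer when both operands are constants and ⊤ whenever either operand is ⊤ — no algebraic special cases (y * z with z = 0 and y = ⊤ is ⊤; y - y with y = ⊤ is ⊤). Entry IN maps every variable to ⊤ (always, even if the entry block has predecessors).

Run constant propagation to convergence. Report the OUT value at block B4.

Fixpoint table:
  B0:  IN=(all ⊤)  OUT=(all ⊤)
  B1:  IN=(all ⊤)  OUT=(all ⊤)
  B2:  IN=(all ⊤)  OUT={e:-1; rest ⊤}
  B3:  IN={e:-1; rest ⊤}  OUT={e:-1; rest ⊤}
  B4:  IN={e:-1; rest ⊤}  OUT={c:6, e:-1; rest ⊤}
  B5:  IN={c:6, e:-1; rest ⊤}  OUT={c:-1, e:-1, f:-1; rest ⊤}

Merge at B4: IN[B4] = OUT[B3] = {a: ⊤, b: ⊤, c: ⊤, d: ⊤, e: -1, f: ⊤}
Applying B4's transfer function to that IN value gives OUT[B4] (row B4 above).

Answer: {a: ⊤, b: ⊤, c: 6, d: ⊤, e: -1, f: ⊤}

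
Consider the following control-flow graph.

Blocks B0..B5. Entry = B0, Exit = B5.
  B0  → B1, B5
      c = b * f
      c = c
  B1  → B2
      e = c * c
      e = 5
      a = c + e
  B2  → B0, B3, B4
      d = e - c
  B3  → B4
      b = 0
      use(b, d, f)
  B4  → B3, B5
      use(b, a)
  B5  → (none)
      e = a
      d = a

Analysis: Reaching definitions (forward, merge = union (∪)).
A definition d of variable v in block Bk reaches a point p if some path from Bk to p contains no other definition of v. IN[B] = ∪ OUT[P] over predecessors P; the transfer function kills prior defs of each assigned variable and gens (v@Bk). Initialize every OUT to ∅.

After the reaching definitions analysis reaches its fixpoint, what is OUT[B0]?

Per-block solution:
  B0:  IN={a@B1, c@B0, d@B2, e@B1}  OUT={a@B1, c@B0, d@B2, e@B1}
  B1:  IN={a@B1, c@B0, d@B2, e@B1}  OUT={a@B1, c@B0, d@B2, e@B1}
  B2:  IN={a@B1, c@B0, d@B2, e@B1}  OUT={a@B1, c@B0, d@B2, e@B1}
  B3:  IN={a@B1, b@B3, c@B0, d@B2, e@B1}  OUT={a@B1, b@B3, c@B0, d@B2, e@B1}
  B4:  IN={a@B1, b@B3, c@B0, d@B2, e@B1}  OUT={a@B1, b@B3, c@B0, d@B2, e@B1}
  B5:  IN={a@B1, b@B3, c@B0, d@B2, e@B1}  OUT={a@B1, b@B3, c@B0, d@B5, e@B5}

Merge at B0 (entry node, so the boundary value {} is joined with the incoming edge(s)): IN[B0] = {} ⊔ OUT[B2] = {a@B1, c@B0, d@B2, e@B1}
Applying B0's transfer function to that IN value gives OUT[B0] (row B0 above).

Answer: {a@B1, c@B0, d@B2, e@B1}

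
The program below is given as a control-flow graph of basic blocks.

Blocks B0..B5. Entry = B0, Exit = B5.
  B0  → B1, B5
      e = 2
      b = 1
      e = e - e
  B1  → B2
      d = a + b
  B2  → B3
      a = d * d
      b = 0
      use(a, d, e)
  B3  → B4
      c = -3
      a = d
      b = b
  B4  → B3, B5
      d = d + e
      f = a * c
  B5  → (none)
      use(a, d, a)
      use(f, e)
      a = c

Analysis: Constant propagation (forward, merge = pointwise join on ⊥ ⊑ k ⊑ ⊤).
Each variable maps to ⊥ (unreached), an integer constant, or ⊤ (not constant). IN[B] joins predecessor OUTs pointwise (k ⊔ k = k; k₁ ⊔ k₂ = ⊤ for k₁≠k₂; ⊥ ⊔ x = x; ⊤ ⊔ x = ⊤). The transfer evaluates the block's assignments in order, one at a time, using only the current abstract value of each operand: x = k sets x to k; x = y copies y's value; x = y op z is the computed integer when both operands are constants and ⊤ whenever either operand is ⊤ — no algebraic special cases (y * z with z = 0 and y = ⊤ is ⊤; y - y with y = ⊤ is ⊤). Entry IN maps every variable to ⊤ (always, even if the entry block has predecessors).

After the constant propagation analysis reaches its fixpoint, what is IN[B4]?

Answer: {a: ⊤, b: 0, c: -3, d: ⊤, e: 0, f: ⊤}

Derivation:
Converged values:
  B0:  IN=(all ⊤)  OUT={b:1, e:0; rest ⊤}
  B1:  IN={b:1, e:0; rest ⊤}  OUT={b:1, e:0; rest ⊤}
  B2:  IN={b:1, e:0; rest ⊤}  OUT={b:0, e:0; rest ⊤}
  B3:  IN={b:0, e:0; rest ⊤}  OUT={b:0, c:-3, e:0; rest ⊤}
  B4:  IN={b:0, c:-3, e:0; rest ⊤}  OUT={b:0, c:-3, e:0; rest ⊤}
  B5:  IN={e:0; rest ⊤}  OUT={e:0; rest ⊤}

Merge at B4: IN[B4] = OUT[B3] = {a: ⊤, b: 0, c: -3, d: ⊤, e: 0, f: ⊤}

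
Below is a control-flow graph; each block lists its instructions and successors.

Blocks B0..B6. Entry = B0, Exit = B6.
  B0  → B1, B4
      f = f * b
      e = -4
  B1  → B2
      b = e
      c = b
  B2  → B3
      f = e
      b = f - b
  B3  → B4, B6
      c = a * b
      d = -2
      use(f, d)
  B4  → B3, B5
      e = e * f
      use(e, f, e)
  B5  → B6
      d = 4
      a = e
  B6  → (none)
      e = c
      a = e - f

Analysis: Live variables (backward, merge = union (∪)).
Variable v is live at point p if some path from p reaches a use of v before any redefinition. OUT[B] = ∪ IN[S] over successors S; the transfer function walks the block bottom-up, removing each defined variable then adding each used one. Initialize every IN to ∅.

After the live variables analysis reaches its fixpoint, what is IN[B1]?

Answer: {a, e}

Derivation:
Fixpoint table:
  B0:   IN={a, b, c, f}   OUT={a, b, c, e, f}
  B1:   IN={a, e}   OUT={a, b, e}
  B2:   IN={a, b, e}   OUT={a, b, e, f}
  B3:   IN={a, b, e, f}   OUT={a, b, c, e, f}
  B4:   IN={a, b, c, e, f}   OUT={a, b, c, e, f}
  B5:   IN={c, e, f}   OUT={c, f}
  B6:   IN={c, f}   OUT={}

Merge at B1: OUT[B1] = IN[B2] = {a, b, e}
Applying B1's transfer function to that OUT value gives IN[B1] (row B1 above).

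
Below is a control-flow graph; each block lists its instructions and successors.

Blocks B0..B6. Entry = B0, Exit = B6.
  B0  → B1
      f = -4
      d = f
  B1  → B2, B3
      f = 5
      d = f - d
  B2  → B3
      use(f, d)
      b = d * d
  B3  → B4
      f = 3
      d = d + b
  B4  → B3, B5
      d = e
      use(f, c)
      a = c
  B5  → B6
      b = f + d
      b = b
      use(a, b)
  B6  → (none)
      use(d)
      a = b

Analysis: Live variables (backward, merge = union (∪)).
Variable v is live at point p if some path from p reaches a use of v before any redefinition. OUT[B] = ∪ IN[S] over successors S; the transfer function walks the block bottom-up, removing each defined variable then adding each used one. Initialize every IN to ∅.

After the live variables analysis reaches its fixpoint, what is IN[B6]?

Per-block solution:
  B0:   IN={b, c, e}   OUT={b, c, d, e}
  B1:   IN={b, c, d, e}   OUT={b, c, d, e, f}
  B2:   IN={c, d, e, f}   OUT={b, c, d, e}
  B3:   IN={b, c, d, e}   OUT={b, c, e, f}
  B4:   IN={b, c, e, f}   OUT={a, b, c, d, e, f}
  B5:   IN={a, d, f}   OUT={b, d}
  B6:   IN={b, d}   OUT={}

B6 is the boundary node: OUT[B6] = {}
Applying B6's transfer function to that OUT value gives IN[B6] (row B6 above).

Answer: {b, d}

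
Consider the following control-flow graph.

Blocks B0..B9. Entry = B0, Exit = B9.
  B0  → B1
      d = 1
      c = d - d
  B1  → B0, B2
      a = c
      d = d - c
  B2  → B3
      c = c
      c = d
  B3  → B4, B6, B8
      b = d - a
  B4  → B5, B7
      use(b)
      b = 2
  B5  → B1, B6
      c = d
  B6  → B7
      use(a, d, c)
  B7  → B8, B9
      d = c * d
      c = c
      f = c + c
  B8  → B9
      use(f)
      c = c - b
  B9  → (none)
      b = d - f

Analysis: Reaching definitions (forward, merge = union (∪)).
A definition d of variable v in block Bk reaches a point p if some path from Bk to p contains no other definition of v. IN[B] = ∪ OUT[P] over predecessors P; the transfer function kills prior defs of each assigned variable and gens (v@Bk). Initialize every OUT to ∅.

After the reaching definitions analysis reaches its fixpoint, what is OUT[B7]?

Answer: {a@B1, b@B3, b@B4, c@B7, d@B7, f@B7}

Derivation:
Converged values:
  B0: | IN={a@B1, b@B4, c@B0, c@B5, d@B1} | OUT={a@B1, b@B4, c@B0, d@B0}
  B1: | IN={a@B1, b@B4, c@B0, c@B5, d@B0, d@B1} | OUT={a@B1, b@B4, c@B0, c@B5, d@B1}
  B2: | IN={a@B1, b@B4, c@B0, c@B5, d@B1} | OUT={a@B1, b@B4, c@B2, d@B1}
  B3: | IN={a@B1, b@B4, c@B2, d@B1} | OUT={a@B1, b@B3, c@B2, d@B1}
  B4: | IN={a@B1, b@B3, c@B2, d@B1} | OUT={a@B1, b@B4, c@B2, d@B1}
  B5: | IN={a@B1, b@B4, c@B2, d@B1} | OUT={a@B1, b@B4, c@B5, d@B1}
  B6: | IN={a@B1, b@B3, b@B4, c@B2, c@B5, d@B1} | OUT={a@B1, b@B3, b@B4, c@B2, c@B5, d@B1}
  B7: | IN={a@B1, b@B3, b@B4, c@B2, c@B5, d@B1} | OUT={a@B1, b@B3, b@B4, c@B7, d@B7, f@B7}
  B8: | IN={a@B1, b@B3, b@B4, c@B2, c@B7, d@B1, d@B7, f@B7} | OUT={a@B1, b@B3, b@B4, c@B8, d@B1, d@B7, f@B7}
  B9: | IN={a@B1, b@B3, b@B4, c@B7, c@B8, d@B1, d@B7, f@B7} | OUT={a@B1, b@B9, c@B7, c@B8, d@B1, d@B7, f@B7}

Merge at B7: IN[B7] = OUT[B4] ⊔ OUT[B6] = {a@B1, b@B3, b@B4, c@B2, c@B5, d@B1}
Applying B7's transfer function to that IN value gives OUT[B7] (row B7 above).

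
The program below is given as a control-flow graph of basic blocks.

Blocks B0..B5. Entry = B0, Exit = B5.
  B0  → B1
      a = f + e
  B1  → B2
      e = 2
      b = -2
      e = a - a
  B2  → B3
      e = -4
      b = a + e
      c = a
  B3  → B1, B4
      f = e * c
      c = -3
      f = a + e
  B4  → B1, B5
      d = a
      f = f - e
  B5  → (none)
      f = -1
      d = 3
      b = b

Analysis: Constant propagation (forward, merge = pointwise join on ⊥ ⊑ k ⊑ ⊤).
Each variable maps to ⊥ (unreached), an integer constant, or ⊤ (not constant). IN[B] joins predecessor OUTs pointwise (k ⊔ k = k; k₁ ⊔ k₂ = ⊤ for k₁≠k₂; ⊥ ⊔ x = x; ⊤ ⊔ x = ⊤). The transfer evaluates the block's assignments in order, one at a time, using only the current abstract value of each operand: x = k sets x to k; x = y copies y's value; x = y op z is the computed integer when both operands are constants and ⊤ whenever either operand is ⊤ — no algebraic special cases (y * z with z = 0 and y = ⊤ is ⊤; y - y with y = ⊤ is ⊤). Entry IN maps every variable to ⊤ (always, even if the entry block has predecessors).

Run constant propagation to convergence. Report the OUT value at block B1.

Answer: {a: ⊤, b: -2, c: ⊤, d: ⊤, e: ⊤, f: ⊤}

Derivation:
Converged values:
  B0:   IN=(all ⊤)   OUT=(all ⊤)
  B1:   IN=(all ⊤)   OUT={b:-2; rest ⊤}
  B2:   IN={b:-2; rest ⊤}   OUT={e:-4; rest ⊤}
  B3:   IN={e:-4; rest ⊤}   OUT={c:-3, e:-4; rest ⊤}
  B4:   IN={c:-3, e:-4; rest ⊤}   OUT={c:-3, e:-4; rest ⊤}
  B5:   IN={c:-3, e:-4; rest ⊤}   OUT={c:-3, d:3, e:-4, f:-1; rest ⊤}

Merge at B1: IN[B1] = OUT[B0] ⊔ OUT[B3] ⊔ OUT[B4] = {a: ⊤, b: ⊤, c: ⊤, d: ⊤, e: ⊤, f: ⊤}
Applying B1's transfer function to that IN value gives OUT[B1] (row B1 above).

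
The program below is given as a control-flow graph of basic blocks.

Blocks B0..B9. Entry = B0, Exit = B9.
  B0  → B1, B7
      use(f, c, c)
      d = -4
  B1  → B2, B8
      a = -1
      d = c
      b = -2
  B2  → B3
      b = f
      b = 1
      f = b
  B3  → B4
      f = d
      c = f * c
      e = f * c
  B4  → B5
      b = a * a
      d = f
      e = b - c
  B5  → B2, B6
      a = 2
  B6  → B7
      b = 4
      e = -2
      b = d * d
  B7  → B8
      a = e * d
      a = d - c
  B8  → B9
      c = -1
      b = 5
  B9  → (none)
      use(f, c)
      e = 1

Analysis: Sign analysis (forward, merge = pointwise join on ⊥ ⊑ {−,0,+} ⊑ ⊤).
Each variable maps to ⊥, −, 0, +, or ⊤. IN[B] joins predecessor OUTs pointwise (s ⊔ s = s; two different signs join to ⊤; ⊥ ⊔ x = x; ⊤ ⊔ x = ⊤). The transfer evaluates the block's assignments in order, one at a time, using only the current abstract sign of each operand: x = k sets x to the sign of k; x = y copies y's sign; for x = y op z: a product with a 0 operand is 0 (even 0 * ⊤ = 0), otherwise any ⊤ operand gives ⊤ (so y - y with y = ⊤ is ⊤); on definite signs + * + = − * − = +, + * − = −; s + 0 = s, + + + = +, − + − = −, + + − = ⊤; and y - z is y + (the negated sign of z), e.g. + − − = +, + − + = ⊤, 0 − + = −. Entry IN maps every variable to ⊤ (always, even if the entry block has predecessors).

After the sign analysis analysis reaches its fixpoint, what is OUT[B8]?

Fixpoint table:
  B0:   IN=(all ⊤)   OUT={d:-; rest ⊤}
  B1:   IN={d:-; rest ⊤}   OUT={a:-, b:-; rest ⊤}
  B2:   IN=(all ⊤)   OUT={b:+, f:+; rest ⊤}
  B3:   IN={b:+, f:+; rest ⊤}   OUT={b:+; rest ⊤}
  B4:   IN={b:+; rest ⊤}   OUT=(all ⊤)
  B5:   IN=(all ⊤)   OUT={a:+; rest ⊤}
  B6:   IN={a:+; rest ⊤}   OUT={a:+, e:-; rest ⊤}
  B7:   IN=(all ⊤)   OUT=(all ⊤)
  B8:   IN=(all ⊤)   OUT={b:+, c:-; rest ⊤}
  B9:   IN={b:+, c:-; rest ⊤}   OUT={b:+, c:-, e:+; rest ⊤}

Merge at B8: IN[B8] = OUT[B1] ⊔ OUT[B7] = {a: ⊤, b: ⊤, c: ⊤, d: ⊤, e: ⊤, f: ⊤}
Applying B8's transfer function to that IN value gives OUT[B8] (row B8 above).

Answer: {a: ⊤, b: +, c: -, d: ⊤, e: ⊤, f: ⊤}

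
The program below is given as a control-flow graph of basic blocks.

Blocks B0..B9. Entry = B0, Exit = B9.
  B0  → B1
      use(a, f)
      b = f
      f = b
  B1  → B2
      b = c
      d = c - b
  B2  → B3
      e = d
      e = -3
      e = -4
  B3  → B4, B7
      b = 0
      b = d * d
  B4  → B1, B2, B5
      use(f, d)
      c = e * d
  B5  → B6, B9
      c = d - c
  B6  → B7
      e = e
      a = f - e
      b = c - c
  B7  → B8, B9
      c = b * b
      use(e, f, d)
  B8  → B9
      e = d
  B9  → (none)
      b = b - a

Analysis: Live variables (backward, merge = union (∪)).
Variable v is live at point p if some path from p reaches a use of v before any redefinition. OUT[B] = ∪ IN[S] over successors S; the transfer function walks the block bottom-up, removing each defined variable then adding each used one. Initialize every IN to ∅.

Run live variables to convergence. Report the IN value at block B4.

Fixpoint table:
  B0: | IN={a, c, f} | OUT={a, c, f}
  B1: | IN={a, c, f} | OUT={a, d, f}
  B2: | IN={a, d, f} | OUT={a, d, e, f}
  B3: | IN={a, d, e, f} | OUT={a, b, d, e, f}
  B4: | IN={a, b, d, e, f} | OUT={a, b, c, d, e, f}
  B5: | IN={a, b, c, d, e, f} | OUT={a, b, c, d, e, f}
  B6: | IN={c, d, e, f} | OUT={a, b, d, e, f}
  B7: | IN={a, b, d, e, f} | OUT={a, b, d}
  B8: | IN={a, b, d} | OUT={a, b}
  B9: | IN={a, b} | OUT={}

Merge at B4: OUT[B4] = IN[B1] ⊔ IN[B2] ⊔ IN[B5] = {a, b, c, d, e, f}
Applying B4's transfer function to that OUT value gives IN[B4] (row B4 above).

Answer: {a, b, d, e, f}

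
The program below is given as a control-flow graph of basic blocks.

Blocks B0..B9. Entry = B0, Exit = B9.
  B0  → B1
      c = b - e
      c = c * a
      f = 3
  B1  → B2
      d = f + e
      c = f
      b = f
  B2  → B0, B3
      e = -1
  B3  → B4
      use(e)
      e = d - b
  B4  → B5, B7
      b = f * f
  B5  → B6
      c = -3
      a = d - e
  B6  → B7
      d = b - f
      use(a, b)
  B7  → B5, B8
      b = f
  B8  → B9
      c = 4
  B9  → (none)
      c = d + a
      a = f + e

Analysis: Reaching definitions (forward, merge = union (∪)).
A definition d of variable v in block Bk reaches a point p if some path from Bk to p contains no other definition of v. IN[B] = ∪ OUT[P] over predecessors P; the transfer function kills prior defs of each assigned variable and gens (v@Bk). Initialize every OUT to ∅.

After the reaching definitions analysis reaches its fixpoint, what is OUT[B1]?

Converged values:
  B0: | IN={b@B1, c@B1, d@B1, e@B2, f@B0} | OUT={b@B1, c@B0, d@B1, e@B2, f@B0}
  B1: | IN={b@B1, c@B0, d@B1, e@B2, f@B0} | OUT={b@B1, c@B1, d@B1, e@B2, f@B0}
  B2: | IN={b@B1, c@B1, d@B1, e@B2, f@B0} | OUT={b@B1, c@B1, d@B1, e@B2, f@B0}
  B3: | IN={b@B1, c@B1, d@B1, e@B2, f@B0} | OUT={b@B1, c@B1, d@B1, e@B3, f@B0}
  B4: | IN={b@B1, c@B1, d@B1, e@B3, f@B0} | OUT={b@B4, c@B1, d@B1, e@B3, f@B0}
  B5: | IN={a@B5, b@B4, b@B7, c@B1, c@B5, d@B1, d@B6, e@B3, f@B0} | OUT={a@B5, b@B4, b@B7, c@B5, d@B1, d@B6, e@B3, f@B0}
  B6: | IN={a@B5, b@B4, b@B7, c@B5, d@B1, d@B6, e@B3, f@B0} | OUT={a@B5, b@B4, b@B7, c@B5, d@B6, e@B3, f@B0}
  B7: | IN={a@B5, b@B4, b@B7, c@B1, c@B5, d@B1, d@B6, e@B3, f@B0} | OUT={a@B5, b@B7, c@B1, c@B5, d@B1, d@B6, e@B3, f@B0}
  B8: | IN={a@B5, b@B7, c@B1, c@B5, d@B1, d@B6, e@B3, f@B0} | OUT={a@B5, b@B7, c@B8, d@B1, d@B6, e@B3, f@B0}
  B9: | IN={a@B5, b@B7, c@B8, d@B1, d@B6, e@B3, f@B0} | OUT={a@B9, b@B7, c@B9, d@B1, d@B6, e@B3, f@B0}

Merge at B1: IN[B1] = OUT[B0] = {b@B1, c@B0, d@B1, e@B2, f@B0}
Applying B1's transfer function to that IN value gives OUT[B1] (row B1 above).

Answer: {b@B1, c@B1, d@B1, e@B2, f@B0}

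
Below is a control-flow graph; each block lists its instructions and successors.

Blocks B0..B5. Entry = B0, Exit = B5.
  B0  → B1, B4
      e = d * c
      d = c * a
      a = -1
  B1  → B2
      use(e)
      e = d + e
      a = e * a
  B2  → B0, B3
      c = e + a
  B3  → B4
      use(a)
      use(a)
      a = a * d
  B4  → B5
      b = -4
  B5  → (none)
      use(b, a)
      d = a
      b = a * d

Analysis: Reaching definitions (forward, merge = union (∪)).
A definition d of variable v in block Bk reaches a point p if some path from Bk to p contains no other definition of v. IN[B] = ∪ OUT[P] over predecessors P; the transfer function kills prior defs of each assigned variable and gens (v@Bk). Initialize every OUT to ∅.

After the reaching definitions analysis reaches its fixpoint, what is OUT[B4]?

Answer: {a@B0, a@B3, b@B4, c@B2, d@B0, e@B0, e@B1}

Working:
Converged values:
  B0: | IN={a@B1, c@B2, d@B0, e@B1} | OUT={a@B0, c@B2, d@B0, e@B0}
  B1: | IN={a@B0, c@B2, d@B0, e@B0} | OUT={a@B1, c@B2, d@B0, e@B1}
  B2: | IN={a@B1, c@B2, d@B0, e@B1} | OUT={a@B1, c@B2, d@B0, e@B1}
  B3: | IN={a@B1, c@B2, d@B0, e@B1} | OUT={a@B3, c@B2, d@B0, e@B1}
  B4: | IN={a@B0, a@B3, c@B2, d@B0, e@B0, e@B1} | OUT={a@B0, a@B3, b@B4, c@B2, d@B0, e@B0, e@B1}
  B5: | IN={a@B0, a@B3, b@B4, c@B2, d@B0, e@B0, e@B1} | OUT={a@B0, a@B3, b@B5, c@B2, d@B5, e@B0, e@B1}

Merge at B4: IN[B4] = OUT[B0] ⊔ OUT[B3] = {a@B0, a@B3, c@B2, d@B0, e@B0, e@B1}
Applying B4's transfer function to that IN value gives OUT[B4] (row B4 above).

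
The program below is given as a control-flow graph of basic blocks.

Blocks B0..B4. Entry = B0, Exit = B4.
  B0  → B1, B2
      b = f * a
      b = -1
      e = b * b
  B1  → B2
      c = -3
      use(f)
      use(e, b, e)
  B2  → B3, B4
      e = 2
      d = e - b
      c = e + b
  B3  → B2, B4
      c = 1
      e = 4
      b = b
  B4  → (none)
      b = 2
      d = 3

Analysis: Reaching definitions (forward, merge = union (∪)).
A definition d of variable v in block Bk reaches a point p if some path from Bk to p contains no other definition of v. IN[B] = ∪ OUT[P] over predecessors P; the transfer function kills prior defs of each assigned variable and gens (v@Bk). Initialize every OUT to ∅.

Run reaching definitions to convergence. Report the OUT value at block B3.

Converged values:
  B0:   IN={}   OUT={b@B0, e@B0}
  B1:   IN={b@B0, e@B0}   OUT={b@B0, c@B1, e@B0}
  B2:   IN={b@B0, b@B3, c@B1, c@B3, d@B2, e@B0, e@B3}   OUT={b@B0, b@B3, c@B2, d@B2, e@B2}
  B3:   IN={b@B0, b@B3, c@B2, d@B2, e@B2}   OUT={b@B3, c@B3, d@B2, e@B3}
  B4:   IN={b@B0, b@B3, c@B2, c@B3, d@B2, e@B2, e@B3}   OUT={b@B4, c@B2, c@B3, d@B4, e@B2, e@B3}

Merge at B3: IN[B3] = OUT[B2] = {b@B0, b@B3, c@B2, d@B2, e@B2}
Applying B3's transfer function to that IN value gives OUT[B3] (row B3 above).

Answer: {b@B3, c@B3, d@B2, e@B3}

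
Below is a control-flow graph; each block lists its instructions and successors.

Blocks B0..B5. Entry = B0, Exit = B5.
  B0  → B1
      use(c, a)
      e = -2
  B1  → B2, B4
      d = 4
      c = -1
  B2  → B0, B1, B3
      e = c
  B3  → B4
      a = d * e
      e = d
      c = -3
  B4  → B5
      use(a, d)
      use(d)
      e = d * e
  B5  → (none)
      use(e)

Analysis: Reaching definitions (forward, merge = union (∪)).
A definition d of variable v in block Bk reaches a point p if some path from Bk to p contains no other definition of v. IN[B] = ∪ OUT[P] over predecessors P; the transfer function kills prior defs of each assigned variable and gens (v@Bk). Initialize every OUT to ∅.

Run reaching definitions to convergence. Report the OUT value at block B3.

Answer: {a@B3, c@B3, d@B1, e@B3}

Trace:
Converged values:
  B0: | IN={c@B1, d@B1, e@B2} | OUT={c@B1, d@B1, e@B0}
  B1: | IN={c@B1, d@B1, e@B0, e@B2} | OUT={c@B1, d@B1, e@B0, e@B2}
  B2: | IN={c@B1, d@B1, e@B0, e@B2} | OUT={c@B1, d@B1, e@B2}
  B3: | IN={c@B1, d@B1, e@B2} | OUT={a@B3, c@B3, d@B1, e@B3}
  B4: | IN={a@B3, c@B1, c@B3, d@B1, e@B0, e@B2, e@B3} | OUT={a@B3, c@B1, c@B3, d@B1, e@B4}
  B5: | IN={a@B3, c@B1, c@B3, d@B1, e@B4} | OUT={a@B3, c@B1, c@B3, d@B1, e@B4}

Merge at B3: IN[B3] = OUT[B2] = {c@B1, d@B1, e@B2}
Applying B3's transfer function to that IN value gives OUT[B3] (row B3 above).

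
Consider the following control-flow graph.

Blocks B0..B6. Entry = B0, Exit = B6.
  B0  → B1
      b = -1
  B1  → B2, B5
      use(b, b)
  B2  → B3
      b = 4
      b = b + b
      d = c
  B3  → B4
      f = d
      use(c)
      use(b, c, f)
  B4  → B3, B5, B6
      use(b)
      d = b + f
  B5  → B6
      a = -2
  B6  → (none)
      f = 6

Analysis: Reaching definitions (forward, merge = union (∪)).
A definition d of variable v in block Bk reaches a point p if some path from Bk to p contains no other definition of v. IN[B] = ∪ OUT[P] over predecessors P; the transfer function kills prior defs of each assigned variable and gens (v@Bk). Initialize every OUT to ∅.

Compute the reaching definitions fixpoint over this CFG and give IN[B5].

Answer: {b@B0, b@B2, d@B4, f@B3}

Working:
Fixpoint table:
  B0:  IN={}  OUT={b@B0}
  B1:  IN={b@B0}  OUT={b@B0}
  B2:  IN={b@B0}  OUT={b@B2, d@B2}
  B3:  IN={b@B2, d@B2, d@B4, f@B3}  OUT={b@B2, d@B2, d@B4, f@B3}
  B4:  IN={b@B2, d@B2, d@B4, f@B3}  OUT={b@B2, d@B4, f@B3}
  B5:  IN={b@B0, b@B2, d@B4, f@B3}  OUT={a@B5, b@B0, b@B2, d@B4, f@B3}
  B6:  IN={a@B5, b@B0, b@B2, d@B4, f@B3}  OUT={a@B5, b@B0, b@B2, d@B4, f@B6}

Merge at B5: IN[B5] = OUT[B1] ⊔ OUT[B4] = {b@B0, b@B2, d@B4, f@B3}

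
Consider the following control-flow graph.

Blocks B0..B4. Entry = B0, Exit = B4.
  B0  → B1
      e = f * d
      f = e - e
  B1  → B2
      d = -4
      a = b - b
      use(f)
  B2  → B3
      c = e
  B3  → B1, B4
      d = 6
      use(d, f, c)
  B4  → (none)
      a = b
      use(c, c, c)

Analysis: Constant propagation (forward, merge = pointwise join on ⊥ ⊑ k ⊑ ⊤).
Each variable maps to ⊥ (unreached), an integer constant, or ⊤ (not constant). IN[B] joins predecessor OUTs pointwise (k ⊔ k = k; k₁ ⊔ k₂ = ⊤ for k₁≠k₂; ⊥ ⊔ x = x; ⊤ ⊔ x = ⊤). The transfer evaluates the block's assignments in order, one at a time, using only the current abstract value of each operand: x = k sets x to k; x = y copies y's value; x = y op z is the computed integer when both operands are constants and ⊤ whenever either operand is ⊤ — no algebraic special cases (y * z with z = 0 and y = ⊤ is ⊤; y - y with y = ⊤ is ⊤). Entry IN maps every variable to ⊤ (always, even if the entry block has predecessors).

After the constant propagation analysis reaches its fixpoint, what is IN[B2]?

Per-block solution:
  B0: | IN=(all ⊤) | OUT=(all ⊤)
  B1: | IN=(all ⊤) | OUT={d:-4; rest ⊤}
  B2: | IN={d:-4; rest ⊤} | OUT={d:-4; rest ⊤}
  B3: | IN={d:-4; rest ⊤} | OUT={d:6; rest ⊤}
  B4: | IN={d:6; rest ⊤} | OUT={d:6; rest ⊤}

Merge at B2: IN[B2] = OUT[B1] = {a: ⊤, b: ⊤, c: ⊤, d: -4, e: ⊤, f: ⊤}

Answer: {a: ⊤, b: ⊤, c: ⊤, d: -4, e: ⊤, f: ⊤}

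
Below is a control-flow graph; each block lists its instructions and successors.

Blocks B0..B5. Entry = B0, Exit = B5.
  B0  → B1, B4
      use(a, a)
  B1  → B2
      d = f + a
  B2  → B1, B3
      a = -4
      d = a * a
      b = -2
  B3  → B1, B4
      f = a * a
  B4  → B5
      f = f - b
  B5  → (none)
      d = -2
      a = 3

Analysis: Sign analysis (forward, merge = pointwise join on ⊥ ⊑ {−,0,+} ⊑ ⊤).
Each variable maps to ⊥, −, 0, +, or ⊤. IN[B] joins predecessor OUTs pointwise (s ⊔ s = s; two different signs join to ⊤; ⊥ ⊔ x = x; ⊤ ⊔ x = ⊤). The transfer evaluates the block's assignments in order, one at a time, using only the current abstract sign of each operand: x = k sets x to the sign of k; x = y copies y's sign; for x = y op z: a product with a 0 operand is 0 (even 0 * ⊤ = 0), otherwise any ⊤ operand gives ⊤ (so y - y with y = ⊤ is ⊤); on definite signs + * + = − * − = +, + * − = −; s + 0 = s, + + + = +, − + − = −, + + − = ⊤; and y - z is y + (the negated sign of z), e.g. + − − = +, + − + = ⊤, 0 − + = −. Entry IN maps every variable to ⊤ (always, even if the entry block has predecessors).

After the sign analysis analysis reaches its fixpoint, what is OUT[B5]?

Fixpoint table:
  B0:  IN=(all ⊤)  OUT=(all ⊤)
  B1:  IN=(all ⊤)  OUT=(all ⊤)
  B2:  IN=(all ⊤)  OUT={a:-, b:-, d:+; rest ⊤}
  B3:  IN={a:-, b:-, d:+; rest ⊤}  OUT={a:-, b:-, d:+, f:+; rest ⊤}
  B4:  IN=(all ⊤)  OUT=(all ⊤)
  B5:  IN=(all ⊤)  OUT={a:+, d:-; rest ⊤}

Merge at B5: IN[B5] = OUT[B4] = {a: ⊤, b: ⊤, c: ⊤, d: ⊤, e: ⊤, f: ⊤}
Applying B5's transfer function to that IN value gives OUT[B5] (row B5 above).

Answer: {a: +, b: ⊤, c: ⊤, d: -, e: ⊤, f: ⊤}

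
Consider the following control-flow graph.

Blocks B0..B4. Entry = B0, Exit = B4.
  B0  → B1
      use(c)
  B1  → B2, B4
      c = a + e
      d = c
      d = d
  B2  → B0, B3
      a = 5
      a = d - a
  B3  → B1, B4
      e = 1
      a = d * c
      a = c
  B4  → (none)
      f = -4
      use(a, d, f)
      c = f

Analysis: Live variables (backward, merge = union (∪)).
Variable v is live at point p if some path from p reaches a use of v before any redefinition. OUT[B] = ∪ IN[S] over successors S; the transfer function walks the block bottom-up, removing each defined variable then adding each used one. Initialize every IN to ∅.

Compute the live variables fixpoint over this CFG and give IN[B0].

Fixpoint table:
  B0:   IN={a, c, e}   OUT={a, e}
  B1:   IN={a, e}   OUT={a, c, d, e}
  B2:   IN={c, d, e}   OUT={a, c, d, e}
  B3:   IN={c, d}   OUT={a, d, e}
  B4:   IN={a, d}   OUT={}

Merge at B0: OUT[B0] = IN[B1] = {a, e}
Applying B0's transfer function to that OUT value gives IN[B0] (row B0 above).

Answer: {a, c, e}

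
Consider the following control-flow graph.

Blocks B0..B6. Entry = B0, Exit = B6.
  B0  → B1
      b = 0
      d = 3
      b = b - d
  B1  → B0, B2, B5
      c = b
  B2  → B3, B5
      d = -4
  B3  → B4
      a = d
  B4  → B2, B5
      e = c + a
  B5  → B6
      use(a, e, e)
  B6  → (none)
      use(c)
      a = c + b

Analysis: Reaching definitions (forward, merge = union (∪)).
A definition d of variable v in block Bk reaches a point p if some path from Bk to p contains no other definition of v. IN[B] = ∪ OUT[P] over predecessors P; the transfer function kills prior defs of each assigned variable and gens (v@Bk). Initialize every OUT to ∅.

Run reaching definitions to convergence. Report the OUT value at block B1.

Per-block solution:
  B0:  IN={b@B0, c@B1, d@B0}  OUT={b@B0, c@B1, d@B0}
  B1:  IN={b@B0, c@B1, d@B0}  OUT={b@B0, c@B1, d@B0}
  B2:  IN={a@B3, b@B0, c@B1, d@B0, d@B2, e@B4}  OUT={a@B3, b@B0, c@B1, d@B2, e@B4}
  B3:  IN={a@B3, b@B0, c@B1, d@B2, e@B4}  OUT={a@B3, b@B0, c@B1, d@B2, e@B4}
  B4:  IN={a@B3, b@B0, c@B1, d@B2, e@B4}  OUT={a@B3, b@B0, c@B1, d@B2, e@B4}
  B5:  IN={a@B3, b@B0, c@B1, d@B0, d@B2, e@B4}  OUT={a@B3, b@B0, c@B1, d@B0, d@B2, e@B4}
  B6:  IN={a@B3, b@B0, c@B1, d@B0, d@B2, e@B4}  OUT={a@B6, b@B0, c@B1, d@B0, d@B2, e@B4}

Merge at B1: IN[B1] = OUT[B0] = {b@B0, c@B1, d@B0}
Applying B1's transfer function to that IN value gives OUT[B1] (row B1 above).

Answer: {b@B0, c@B1, d@B0}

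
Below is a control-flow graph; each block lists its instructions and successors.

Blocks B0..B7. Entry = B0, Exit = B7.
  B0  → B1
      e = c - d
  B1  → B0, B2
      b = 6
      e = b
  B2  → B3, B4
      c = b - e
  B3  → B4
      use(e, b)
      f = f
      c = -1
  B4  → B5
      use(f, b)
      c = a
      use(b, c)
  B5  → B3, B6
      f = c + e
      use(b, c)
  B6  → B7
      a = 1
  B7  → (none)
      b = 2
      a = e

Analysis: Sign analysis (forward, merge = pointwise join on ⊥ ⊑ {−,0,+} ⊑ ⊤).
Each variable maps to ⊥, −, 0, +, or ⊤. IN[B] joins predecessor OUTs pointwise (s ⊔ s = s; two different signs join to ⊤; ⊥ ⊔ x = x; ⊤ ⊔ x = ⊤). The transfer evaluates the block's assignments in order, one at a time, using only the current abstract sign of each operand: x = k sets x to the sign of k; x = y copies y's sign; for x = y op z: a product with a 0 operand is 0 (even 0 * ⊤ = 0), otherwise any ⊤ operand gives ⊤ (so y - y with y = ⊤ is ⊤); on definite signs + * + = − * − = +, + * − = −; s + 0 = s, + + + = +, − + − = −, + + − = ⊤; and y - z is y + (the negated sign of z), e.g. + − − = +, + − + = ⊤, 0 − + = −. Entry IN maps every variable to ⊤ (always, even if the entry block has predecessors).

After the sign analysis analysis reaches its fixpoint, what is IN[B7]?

Fixpoint table:
  B0:   IN=(all ⊤)   OUT=(all ⊤)
  B1:   IN=(all ⊤)   OUT={b:+, e:+; rest ⊤}
  B2:   IN={b:+, e:+; rest ⊤}   OUT={b:+, e:+; rest ⊤}
  B3:   IN={b:+, e:+; rest ⊤}   OUT={b:+, c:-, e:+; rest ⊤}
  B4:   IN={b:+, e:+; rest ⊤}   OUT={b:+, e:+; rest ⊤}
  B5:   IN={b:+, e:+; rest ⊤}   OUT={b:+, e:+; rest ⊤}
  B6:   IN={b:+, e:+; rest ⊤}   OUT={a:+, b:+, e:+; rest ⊤}
  B7:   IN={a:+, b:+, e:+; rest ⊤}   OUT={a:+, b:+, e:+; rest ⊤}

Merge at B7: IN[B7] = OUT[B6] = {a: +, b: +, c: ⊤, d: ⊤, e: +, f: ⊤}

Answer: {a: +, b: +, c: ⊤, d: ⊤, e: +, f: ⊤}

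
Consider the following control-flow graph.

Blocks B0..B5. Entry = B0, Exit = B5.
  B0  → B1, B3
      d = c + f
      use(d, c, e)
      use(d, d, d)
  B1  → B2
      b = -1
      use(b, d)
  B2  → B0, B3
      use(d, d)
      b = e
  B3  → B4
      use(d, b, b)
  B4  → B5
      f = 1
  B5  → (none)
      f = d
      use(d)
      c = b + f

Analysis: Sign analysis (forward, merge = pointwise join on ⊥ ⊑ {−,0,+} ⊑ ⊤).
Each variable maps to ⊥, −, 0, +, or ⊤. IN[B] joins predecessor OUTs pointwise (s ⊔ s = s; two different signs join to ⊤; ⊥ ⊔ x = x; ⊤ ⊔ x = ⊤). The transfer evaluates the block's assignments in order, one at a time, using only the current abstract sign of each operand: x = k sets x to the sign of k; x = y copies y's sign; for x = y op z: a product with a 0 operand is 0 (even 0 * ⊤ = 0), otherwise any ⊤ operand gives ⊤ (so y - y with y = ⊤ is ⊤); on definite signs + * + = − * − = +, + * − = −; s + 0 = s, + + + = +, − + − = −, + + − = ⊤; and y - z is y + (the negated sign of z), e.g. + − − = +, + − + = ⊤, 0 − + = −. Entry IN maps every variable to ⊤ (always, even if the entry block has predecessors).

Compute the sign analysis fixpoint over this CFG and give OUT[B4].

Answer: {a: ⊤, b: ⊤, c: ⊤, d: ⊤, e: ⊤, f: +}

Derivation:
Per-block solution:
  B0:   IN=(all ⊤)   OUT=(all ⊤)
  B1:   IN=(all ⊤)   OUT={b:-; rest ⊤}
  B2:   IN={b:-; rest ⊤}   OUT=(all ⊤)
  B3:   IN=(all ⊤)   OUT=(all ⊤)
  B4:   IN=(all ⊤)   OUT={f:+; rest ⊤}
  B5:   IN={f:+; rest ⊤}   OUT=(all ⊤)

Merge at B4: IN[B4] = OUT[B3] = {a: ⊤, b: ⊤, c: ⊤, d: ⊤, e: ⊤, f: ⊤}
Applying B4's transfer function to that IN value gives OUT[B4] (row B4 above).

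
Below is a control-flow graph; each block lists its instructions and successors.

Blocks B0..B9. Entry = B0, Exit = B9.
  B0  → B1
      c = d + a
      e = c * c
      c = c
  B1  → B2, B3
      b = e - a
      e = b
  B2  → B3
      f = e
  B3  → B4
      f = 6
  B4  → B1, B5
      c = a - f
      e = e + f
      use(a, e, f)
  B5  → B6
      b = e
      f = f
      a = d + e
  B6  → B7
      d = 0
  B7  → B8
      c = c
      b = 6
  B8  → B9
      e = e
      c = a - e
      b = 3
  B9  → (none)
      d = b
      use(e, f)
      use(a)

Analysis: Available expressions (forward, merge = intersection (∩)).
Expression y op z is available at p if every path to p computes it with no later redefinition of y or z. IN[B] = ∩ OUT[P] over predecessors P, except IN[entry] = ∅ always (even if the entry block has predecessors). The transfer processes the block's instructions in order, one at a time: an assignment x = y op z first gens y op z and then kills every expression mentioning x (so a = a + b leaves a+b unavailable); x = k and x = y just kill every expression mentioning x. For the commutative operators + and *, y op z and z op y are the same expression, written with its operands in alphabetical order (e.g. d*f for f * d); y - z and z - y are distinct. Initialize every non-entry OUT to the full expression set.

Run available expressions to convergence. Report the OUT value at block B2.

Converged values:
  B0: | IN={} | OUT={a+d}
  B1: | IN={a+d} | OUT={a+d}
  B2: | IN={a+d} | OUT={a+d}
  B3: | IN={a+d} | OUT={a+d}
  B4: | IN={a+d} | OUT={a+d, a-f}
  B5: | IN={a+d, a-f} | OUT={d+e}
  B6: | IN={d+e} | OUT={}
  B7: | IN={} | OUT={}
  B8: | IN={} | OUT={a-e}
  B9: | IN={a-e} | OUT={a-e}

Merge at B2: IN[B2] = OUT[B1] = {a+d}
Applying B2's transfer function to that IN value gives OUT[B2] (row B2 above).

Answer: {a+d}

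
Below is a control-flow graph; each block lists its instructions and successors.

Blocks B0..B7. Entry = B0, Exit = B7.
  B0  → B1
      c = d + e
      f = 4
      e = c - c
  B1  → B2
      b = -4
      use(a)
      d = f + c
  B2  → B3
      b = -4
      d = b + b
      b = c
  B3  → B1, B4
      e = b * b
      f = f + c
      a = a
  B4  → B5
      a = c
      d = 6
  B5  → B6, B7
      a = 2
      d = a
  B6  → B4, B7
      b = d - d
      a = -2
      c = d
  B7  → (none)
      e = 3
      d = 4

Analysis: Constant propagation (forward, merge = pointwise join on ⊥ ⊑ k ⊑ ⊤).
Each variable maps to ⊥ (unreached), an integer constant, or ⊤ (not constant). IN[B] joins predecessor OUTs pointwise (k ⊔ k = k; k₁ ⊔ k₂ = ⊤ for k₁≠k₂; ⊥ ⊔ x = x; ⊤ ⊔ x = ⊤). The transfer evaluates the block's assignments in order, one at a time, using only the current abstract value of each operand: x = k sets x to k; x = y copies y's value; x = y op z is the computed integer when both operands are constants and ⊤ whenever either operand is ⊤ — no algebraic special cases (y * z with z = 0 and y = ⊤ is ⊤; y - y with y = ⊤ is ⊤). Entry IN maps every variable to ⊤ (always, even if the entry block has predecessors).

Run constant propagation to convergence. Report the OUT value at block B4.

Converged values:
  B0:   IN=(all ⊤)   OUT={f:4; rest ⊤}
  B1:   IN=(all ⊤)   OUT={b:-4; rest ⊤}
  B2:   IN={b:-4; rest ⊤}   OUT={d:-8; rest ⊤}
  B3:   IN={d:-8; rest ⊤}   OUT={d:-8; rest ⊤}
  B4:   IN=(all ⊤)   OUT={d:6; rest ⊤}
  B5:   IN={d:6; rest ⊤}   OUT={a:2, d:2; rest ⊤}
  B6:   IN={a:2, d:2; rest ⊤}   OUT={a:-2, b:0, c:2, d:2; rest ⊤}
  B7:   IN={d:2; rest ⊤}   OUT={d:4, e:3; rest ⊤}

Merge at B4: IN[B4] = OUT[B3] ⊔ OUT[B6] = {a: ⊤, b: ⊤, c: ⊤, d: ⊤, e: ⊤, f: ⊤}
Applying B4's transfer function to that IN value gives OUT[B4] (row B4 above).

Answer: {a: ⊤, b: ⊤, c: ⊤, d: 6, e: ⊤, f: ⊤}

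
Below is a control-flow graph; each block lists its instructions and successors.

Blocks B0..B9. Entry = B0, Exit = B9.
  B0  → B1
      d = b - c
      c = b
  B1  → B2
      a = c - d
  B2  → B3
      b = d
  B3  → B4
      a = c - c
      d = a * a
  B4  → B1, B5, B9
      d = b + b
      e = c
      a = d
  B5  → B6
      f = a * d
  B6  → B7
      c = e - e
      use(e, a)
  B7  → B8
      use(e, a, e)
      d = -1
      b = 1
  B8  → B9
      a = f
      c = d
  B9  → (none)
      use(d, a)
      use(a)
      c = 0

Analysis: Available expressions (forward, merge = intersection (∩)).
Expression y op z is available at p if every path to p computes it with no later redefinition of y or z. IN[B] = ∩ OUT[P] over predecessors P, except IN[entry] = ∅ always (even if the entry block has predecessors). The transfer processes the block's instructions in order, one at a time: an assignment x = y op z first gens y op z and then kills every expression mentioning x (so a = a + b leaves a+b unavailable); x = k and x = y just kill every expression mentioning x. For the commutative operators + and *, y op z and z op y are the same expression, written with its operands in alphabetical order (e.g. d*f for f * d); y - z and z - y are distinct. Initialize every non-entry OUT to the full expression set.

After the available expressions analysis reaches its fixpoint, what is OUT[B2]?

Per-block solution:
  B0: | IN={} | OUT={}
  B1: | IN={} | OUT={c-d}
  B2: | IN={c-d} | OUT={c-d}
  B3: | IN={c-d} | OUT={a*a, c-c}
  B4: | IN={a*a, c-c} | OUT={b+b, c-c}
  B5: | IN={b+b, c-c} | OUT={a*d, b+b, c-c}
  B6: | IN={a*d, b+b, c-c} | OUT={a*d, b+b, e-e}
  B7: | IN={a*d, b+b, e-e} | OUT={e-e}
  B8: | IN={e-e} | OUT={e-e}
  B9: | IN={} | OUT={}

Merge at B2: IN[B2] = OUT[B1] = {c-d}
Applying B2's transfer function to that IN value gives OUT[B2] (row B2 above).

Answer: {c-d}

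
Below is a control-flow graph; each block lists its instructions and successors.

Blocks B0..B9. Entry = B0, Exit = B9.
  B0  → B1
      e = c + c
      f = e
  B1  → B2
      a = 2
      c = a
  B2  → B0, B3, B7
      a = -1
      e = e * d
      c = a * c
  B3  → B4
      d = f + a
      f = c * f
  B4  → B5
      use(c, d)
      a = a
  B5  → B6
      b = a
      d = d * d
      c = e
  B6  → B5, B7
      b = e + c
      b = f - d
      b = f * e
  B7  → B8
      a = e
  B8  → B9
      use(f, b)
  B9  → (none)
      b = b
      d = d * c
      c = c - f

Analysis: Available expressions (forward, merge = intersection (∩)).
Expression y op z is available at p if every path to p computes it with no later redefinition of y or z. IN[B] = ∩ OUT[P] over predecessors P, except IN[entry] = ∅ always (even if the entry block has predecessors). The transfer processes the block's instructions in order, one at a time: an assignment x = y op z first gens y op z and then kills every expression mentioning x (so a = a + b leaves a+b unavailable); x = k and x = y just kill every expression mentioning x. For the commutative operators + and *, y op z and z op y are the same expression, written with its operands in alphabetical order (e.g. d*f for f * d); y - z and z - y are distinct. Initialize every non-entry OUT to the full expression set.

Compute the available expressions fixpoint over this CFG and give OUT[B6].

Answer: {c+e, e*f, f-d}

Working:
Fixpoint table:
  B0: | IN={} | OUT={c+c}
  B1: | IN={c+c} | OUT={}
  B2: | IN={} | OUT={}
  B3: | IN={} | OUT={}
  B4: | IN={} | OUT={}
  B5: | IN={} | OUT={}
  B6: | IN={} | OUT={c+e, e*f, f-d}
  B7: | IN={} | OUT={}
  B8: | IN={} | OUT={}
  B9: | IN={} | OUT={}

Merge at B6: IN[B6] = OUT[B5] = {}
Applying B6's transfer function to that IN value gives OUT[B6] (row B6 above).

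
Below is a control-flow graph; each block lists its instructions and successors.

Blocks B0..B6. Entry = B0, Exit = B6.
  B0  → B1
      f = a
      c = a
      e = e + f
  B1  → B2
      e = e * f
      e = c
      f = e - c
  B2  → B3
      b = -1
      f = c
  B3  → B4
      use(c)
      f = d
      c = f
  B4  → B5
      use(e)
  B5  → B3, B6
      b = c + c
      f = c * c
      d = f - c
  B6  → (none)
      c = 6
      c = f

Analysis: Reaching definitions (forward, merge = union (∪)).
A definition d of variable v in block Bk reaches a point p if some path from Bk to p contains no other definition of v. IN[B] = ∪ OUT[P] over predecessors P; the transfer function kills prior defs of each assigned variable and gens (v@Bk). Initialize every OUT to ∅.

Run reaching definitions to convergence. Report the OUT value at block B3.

Fixpoint table:
  B0:   IN={}   OUT={c@B0, e@B0, f@B0}
  B1:   IN={c@B0, e@B0, f@B0}   OUT={c@B0, e@B1, f@B1}
  B2:   IN={c@B0, e@B1, f@B1}   OUT={b@B2, c@B0, e@B1, f@B2}
  B3:   IN={b@B2, b@B5, c@B0, c@B3, d@B5, e@B1, f@B2, f@B5}   OUT={b@B2, b@B5, c@B3, d@B5, e@B1, f@B3}
  B4:   IN={b@B2, b@B5, c@B3, d@B5, e@B1, f@B3}   OUT={b@B2, b@B5, c@B3, d@B5, e@B1, f@B3}
  B5:   IN={b@B2, b@B5, c@B3, d@B5, e@B1, f@B3}   OUT={b@B5, c@B3, d@B5, e@B1, f@B5}
  B6:   IN={b@B5, c@B3, d@B5, e@B1, f@B5}   OUT={b@B5, c@B6, d@B5, e@B1, f@B5}

Merge at B3: IN[B3] = OUT[B2] ⊔ OUT[B5] = {b@B2, b@B5, c@B0, c@B3, d@B5, e@B1, f@B2, f@B5}
Applying B3's transfer function to that IN value gives OUT[B3] (row B3 above).

Answer: {b@B2, b@B5, c@B3, d@B5, e@B1, f@B3}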